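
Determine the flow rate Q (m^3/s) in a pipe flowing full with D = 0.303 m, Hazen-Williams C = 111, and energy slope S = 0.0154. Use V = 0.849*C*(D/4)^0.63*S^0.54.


For a full circular pipe, R = D/4 = 0.303/4 = 0.0757 m.
V = 0.849 * 111 * 0.0757^0.63 * 0.0154^0.54
  = 0.849 * 111 * 0.196794 * 0.105017
  = 1.9476 m/s.
Pipe area A = pi*D^2/4 = pi*0.303^2/4 = 0.0721 m^2.
Q = A * V = 0.0721 * 1.9476 = 0.1404 m^3/s.

0.1404


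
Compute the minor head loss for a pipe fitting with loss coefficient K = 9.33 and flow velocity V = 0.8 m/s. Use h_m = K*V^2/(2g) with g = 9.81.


Minor loss formula: h_m = K * V^2/(2g).
V^2 = 0.8^2 = 0.64.
V^2/(2g) = 0.64 / 19.62 = 0.0326 m.
h_m = 9.33 * 0.0326 = 0.3043 m.

0.3043


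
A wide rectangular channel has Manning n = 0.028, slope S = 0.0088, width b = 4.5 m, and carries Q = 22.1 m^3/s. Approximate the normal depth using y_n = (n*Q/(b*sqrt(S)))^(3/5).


We use the wide-channel approximation y_n = (n*Q/(b*sqrt(S)))^(3/5).
sqrt(S) = sqrt(0.0088) = 0.093808.
Numerator: n*Q = 0.028 * 22.1 = 0.6188.
Denominator: b*sqrt(S) = 4.5 * 0.093808 = 0.422136.
arg = 1.4659.
y_n = 1.4659^(3/5) = 1.2579 m.

1.2579


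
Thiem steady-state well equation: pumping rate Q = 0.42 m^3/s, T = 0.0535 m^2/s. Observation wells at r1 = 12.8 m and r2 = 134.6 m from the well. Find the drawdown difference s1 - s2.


Thiem equation: s1 - s2 = Q/(2*pi*T) * ln(r2/r1).
ln(r2/r1) = ln(134.6/12.8) = 2.3529.
Q/(2*pi*T) = 0.42 / (2*pi*0.0535) = 0.42 / 0.3362 = 1.2494.
s1 - s2 = 1.2494 * 2.3529 = 2.9398 m.

2.9398


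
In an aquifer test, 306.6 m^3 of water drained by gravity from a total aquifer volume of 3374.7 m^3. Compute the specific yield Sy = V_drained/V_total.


Specific yield Sy = Volume drained / Total volume.
Sy = 306.6 / 3374.7
   = 0.0909.

0.0909


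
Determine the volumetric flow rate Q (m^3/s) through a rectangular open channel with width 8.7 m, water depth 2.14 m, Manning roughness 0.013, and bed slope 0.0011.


For a rectangular channel, the cross-sectional area A = b * y = 8.7 * 2.14 = 18.62 m^2.
The wetted perimeter P = b + 2y = 8.7 + 2*2.14 = 12.98 m.
Hydraulic radius R = A/P = 18.62/12.98 = 1.4344 m.
Velocity V = (1/n)*R^(2/3)*S^(1/2) = (1/0.013)*1.4344^(2/3)*0.0011^(1/2) = 3.2448 m/s.
Discharge Q = A * V = 18.62 * 3.2448 = 60.412 m^3/s.

60.412


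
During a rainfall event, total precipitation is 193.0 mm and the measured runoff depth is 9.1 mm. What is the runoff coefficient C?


The runoff coefficient C = runoff depth / rainfall depth.
C = 9.1 / 193.0
  = 0.0472.

0.0472


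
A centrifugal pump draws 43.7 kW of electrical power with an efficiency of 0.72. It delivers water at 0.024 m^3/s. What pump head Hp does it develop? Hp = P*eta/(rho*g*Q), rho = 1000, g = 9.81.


Pump head formula: Hp = P * eta / (rho * g * Q).
Numerator: P * eta = 43.7 * 1000 * 0.72 = 31464.0 W.
Denominator: rho * g * Q = 1000 * 9.81 * 0.024 = 235.44.
Hp = 31464.0 / 235.44 = 133.64 m.

133.64


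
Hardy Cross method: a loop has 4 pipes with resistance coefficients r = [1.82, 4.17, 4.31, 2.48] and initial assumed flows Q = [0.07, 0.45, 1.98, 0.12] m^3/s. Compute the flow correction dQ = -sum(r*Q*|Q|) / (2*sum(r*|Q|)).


Numerator terms (r*Q*|Q|): 1.82*0.07*|0.07| = 0.0089; 4.17*0.45*|0.45| = 0.8444; 4.31*1.98*|1.98| = 16.8969; 2.48*0.12*|0.12| = 0.0357.
Sum of numerator = 17.786.
Denominator terms (r*|Q|): 1.82*|0.07| = 0.1274; 4.17*|0.45| = 1.8765; 4.31*|1.98| = 8.5338; 2.48*|0.12| = 0.2976.
2 * sum of denominator = 2 * 10.8353 = 21.6706.
dQ = -17.786 / 21.6706 = -0.8207 m^3/s.

-0.8207


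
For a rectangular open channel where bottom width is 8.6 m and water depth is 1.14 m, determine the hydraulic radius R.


For a rectangular section:
Flow area A = b * y = 8.6 * 1.14 = 9.8 m^2.
Wetted perimeter P = b + 2y = 8.6 + 2*1.14 = 10.88 m.
Hydraulic radius R = A/P = 9.8 / 10.88 = 0.9011 m.

0.9011


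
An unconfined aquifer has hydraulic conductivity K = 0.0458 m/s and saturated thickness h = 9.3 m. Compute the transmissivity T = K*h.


Transmissivity is defined as T = K * h.
T = 0.0458 * 9.3
  = 0.4259 m^2/s.

0.4259


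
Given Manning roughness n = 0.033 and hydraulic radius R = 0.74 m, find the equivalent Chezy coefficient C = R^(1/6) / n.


The Chezy coefficient relates to Manning's n through C = R^(1/6) / n.
R^(1/6) = 0.74^(1/6) = 0.951054.
C = 0.951054 / 0.033 = 28.82 m^(1/2)/s.

28.82


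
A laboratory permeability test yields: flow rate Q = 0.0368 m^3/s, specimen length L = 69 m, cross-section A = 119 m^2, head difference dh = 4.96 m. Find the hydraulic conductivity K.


From K = Q*L / (A*dh):
Numerator: Q*L = 0.0368 * 69 = 2.5392.
Denominator: A*dh = 119 * 4.96 = 590.24.
K = 2.5392 / 590.24 = 0.004302 m/s.

0.004302


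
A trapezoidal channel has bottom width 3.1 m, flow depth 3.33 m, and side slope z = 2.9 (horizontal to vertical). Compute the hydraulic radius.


For a trapezoidal section with side slope z:
A = (b + z*y)*y = (3.1 + 2.9*3.33)*3.33 = 42.481 m^2.
P = b + 2*y*sqrt(1 + z^2) = 3.1 + 2*3.33*sqrt(1 + 2.9^2) = 23.53 m.
R = A/P = 42.481 / 23.53 = 1.8054 m.

1.8054


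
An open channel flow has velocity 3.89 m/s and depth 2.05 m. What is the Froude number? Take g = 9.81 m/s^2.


The Froude number is defined as Fr = V / sqrt(g*y).
g*y = 9.81 * 2.05 = 20.1105.
sqrt(g*y) = sqrt(20.1105) = 4.4845.
Fr = 3.89 / 4.4845 = 0.8674.

0.8674


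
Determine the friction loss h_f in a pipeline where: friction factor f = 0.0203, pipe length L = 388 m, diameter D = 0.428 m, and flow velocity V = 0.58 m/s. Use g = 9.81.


Darcy-Weisbach equation: h_f = f * (L/D) * V^2/(2g).
f * L/D = 0.0203 * 388/0.428 = 18.4028.
V^2/(2g) = 0.58^2 / (2*9.81) = 0.3364 / 19.62 = 0.0171 m.
h_f = 18.4028 * 0.0171 = 0.316 m.

0.316


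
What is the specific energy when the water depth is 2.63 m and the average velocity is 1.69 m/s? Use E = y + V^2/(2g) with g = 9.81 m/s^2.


Specific energy E = y + V^2/(2g).
Velocity head = V^2/(2g) = 1.69^2 / (2*9.81) = 2.8561 / 19.62 = 0.1456 m.
E = 2.63 + 0.1456 = 2.7756 m.

2.7756


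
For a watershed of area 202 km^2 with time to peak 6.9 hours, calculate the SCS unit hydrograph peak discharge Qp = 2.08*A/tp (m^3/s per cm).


SCS formula: Qp = 2.08 * A / tp.
Qp = 2.08 * 202 / 6.9
   = 420.16 / 6.9
   = 60.89 m^3/s per cm.

60.89


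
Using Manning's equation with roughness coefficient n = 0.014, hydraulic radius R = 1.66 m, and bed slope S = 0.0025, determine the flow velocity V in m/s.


Manning's equation gives V = (1/n) * R^(2/3) * S^(1/2).
First, compute R^(2/3) = 1.66^(2/3) = 1.402.
Next, S^(1/2) = 0.0025^(1/2) = 0.05.
Then 1/n = 1/0.014 = 71.43.
V = 71.43 * 1.402 * 0.05 = 5.007 m/s.

5.007


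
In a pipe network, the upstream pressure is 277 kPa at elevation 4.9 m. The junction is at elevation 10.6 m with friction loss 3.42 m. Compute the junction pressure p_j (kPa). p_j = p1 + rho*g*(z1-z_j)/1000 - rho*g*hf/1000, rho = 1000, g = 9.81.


Junction pressure: p_j = p1 + rho*g*(z1 - z_j)/1000 - rho*g*hf/1000.
Elevation term = 1000*9.81*(4.9 - 10.6)/1000 = -55.917 kPa.
Friction term = 1000*9.81*3.42/1000 = 33.55 kPa.
p_j = 277 + -55.917 - 33.55 = 187.53 kPa.

187.53


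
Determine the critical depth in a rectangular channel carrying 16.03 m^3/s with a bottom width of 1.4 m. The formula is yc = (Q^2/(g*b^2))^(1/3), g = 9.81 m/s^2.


Using yc = (Q^2 / (g * b^2))^(1/3):
Q^2 = 16.03^2 = 256.96.
g * b^2 = 9.81 * 1.4^2 = 9.81 * 1.96 = 19.23.
Q^2 / (g*b^2) = 256.96 / 19.23 = 13.3625.
yc = 13.3625^(1/3) = 2.3731 m.

2.3731


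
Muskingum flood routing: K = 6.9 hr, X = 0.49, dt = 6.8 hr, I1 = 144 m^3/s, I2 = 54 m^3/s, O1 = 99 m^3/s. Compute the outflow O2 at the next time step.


Muskingum coefficients:
denom = 2*K*(1-X) + dt = 2*6.9*(1-0.49) + 6.8 = 13.838.
C0 = (dt - 2*K*X)/denom = (6.8 - 2*6.9*0.49)/13.838 = 0.0027.
C1 = (dt + 2*K*X)/denom = (6.8 + 2*6.9*0.49)/13.838 = 0.9801.
C2 = (2*K*(1-X) - dt)/denom = 0.0172.
O2 = C0*I2 + C1*I1 + C2*O1
   = 0.0027*54 + 0.9801*144 + 0.0172*99
   = 142.98 m^3/s.

142.98


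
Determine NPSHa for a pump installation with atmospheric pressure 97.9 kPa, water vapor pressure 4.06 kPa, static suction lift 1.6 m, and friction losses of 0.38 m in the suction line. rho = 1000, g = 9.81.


NPSHa = p_atm/(rho*g) - z_s - hf_s - p_vap/(rho*g).
p_atm/(rho*g) = 97.9*1000 / (1000*9.81) = 9.98 m.
p_vap/(rho*g) = 4.06*1000 / (1000*9.81) = 0.414 m.
NPSHa = 9.98 - 1.6 - 0.38 - 0.414
      = 7.59 m.

7.59


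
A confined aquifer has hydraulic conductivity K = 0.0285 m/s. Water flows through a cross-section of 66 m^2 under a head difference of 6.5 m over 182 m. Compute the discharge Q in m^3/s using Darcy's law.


Darcy's law: Q = K * A * i, where i = dh/L.
Hydraulic gradient i = 6.5 / 182 = 0.035714.
Q = 0.0285 * 66 * 0.035714
  = 0.0672 m^3/s.

0.0672


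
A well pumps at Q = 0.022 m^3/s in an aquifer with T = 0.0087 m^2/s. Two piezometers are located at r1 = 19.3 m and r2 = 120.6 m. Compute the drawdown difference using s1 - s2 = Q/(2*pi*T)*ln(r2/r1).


Thiem equation: s1 - s2 = Q/(2*pi*T) * ln(r2/r1).
ln(r2/r1) = ln(120.6/19.3) = 1.8324.
Q/(2*pi*T) = 0.022 / (2*pi*0.0087) = 0.022 / 0.0547 = 0.4025.
s1 - s2 = 0.4025 * 1.8324 = 0.7375 m.

0.7375


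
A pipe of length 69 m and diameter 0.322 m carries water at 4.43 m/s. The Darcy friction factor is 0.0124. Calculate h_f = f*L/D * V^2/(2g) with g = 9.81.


Darcy-Weisbach equation: h_f = f * (L/D) * V^2/(2g).
f * L/D = 0.0124 * 69/0.322 = 2.6571.
V^2/(2g) = 4.43^2 / (2*9.81) = 19.6249 / 19.62 = 1.0002 m.
h_f = 2.6571 * 1.0002 = 2.658 m.

2.658


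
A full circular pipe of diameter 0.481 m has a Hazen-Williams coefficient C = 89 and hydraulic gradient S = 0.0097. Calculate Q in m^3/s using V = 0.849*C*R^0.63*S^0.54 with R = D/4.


For a full circular pipe, R = D/4 = 0.481/4 = 0.1202 m.
V = 0.849 * 89 * 0.1202^0.63 * 0.0097^0.54
  = 0.849 * 89 * 0.263302 * 0.081819
  = 1.6278 m/s.
Pipe area A = pi*D^2/4 = pi*0.481^2/4 = 0.1817 m^2.
Q = A * V = 0.1817 * 1.6278 = 0.2958 m^3/s.

0.2958


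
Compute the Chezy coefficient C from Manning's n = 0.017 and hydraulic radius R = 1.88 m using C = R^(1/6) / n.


The Chezy coefficient relates to Manning's n through C = R^(1/6) / n.
R^(1/6) = 1.88^(1/6) = 1.110946.
C = 1.110946 / 0.017 = 65.35 m^(1/2)/s.

65.35


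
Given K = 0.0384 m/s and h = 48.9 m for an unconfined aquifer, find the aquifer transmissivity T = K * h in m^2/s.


Transmissivity is defined as T = K * h.
T = 0.0384 * 48.9
  = 1.8778 m^2/s.

1.8778


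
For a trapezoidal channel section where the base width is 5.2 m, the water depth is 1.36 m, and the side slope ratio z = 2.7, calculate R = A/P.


For a trapezoidal section with side slope z:
A = (b + z*y)*y = (5.2 + 2.7*1.36)*1.36 = 12.066 m^2.
P = b + 2*y*sqrt(1 + z^2) = 5.2 + 2*1.36*sqrt(1 + 2.7^2) = 13.032 m.
R = A/P = 12.066 / 13.032 = 0.9259 m.

0.9259


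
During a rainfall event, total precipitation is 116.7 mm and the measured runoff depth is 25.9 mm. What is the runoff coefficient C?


The runoff coefficient C = runoff depth / rainfall depth.
C = 25.9 / 116.7
  = 0.2219.

0.2219


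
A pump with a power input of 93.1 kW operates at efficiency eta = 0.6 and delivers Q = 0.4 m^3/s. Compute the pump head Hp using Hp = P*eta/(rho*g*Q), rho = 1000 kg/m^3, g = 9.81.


Pump head formula: Hp = P * eta / (rho * g * Q).
Numerator: P * eta = 93.1 * 1000 * 0.6 = 55860.0 W.
Denominator: rho * g * Q = 1000 * 9.81 * 0.4 = 3924.0.
Hp = 55860.0 / 3924.0 = 14.24 m.

14.24


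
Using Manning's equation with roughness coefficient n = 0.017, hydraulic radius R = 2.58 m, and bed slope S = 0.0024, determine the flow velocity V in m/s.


Manning's equation gives V = (1/n) * R^(2/3) * S^(1/2).
First, compute R^(2/3) = 2.58^(2/3) = 1.8811.
Next, S^(1/2) = 0.0024^(1/2) = 0.04899.
Then 1/n = 1/0.017 = 58.82.
V = 58.82 * 1.8811 * 0.04899 = 5.4209 m/s.

5.4209


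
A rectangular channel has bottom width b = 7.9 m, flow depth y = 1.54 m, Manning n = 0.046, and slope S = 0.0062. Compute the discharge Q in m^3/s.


For a rectangular channel, the cross-sectional area A = b * y = 7.9 * 1.54 = 12.17 m^2.
The wetted perimeter P = b + 2y = 7.9 + 2*1.54 = 10.98 m.
Hydraulic radius R = A/P = 12.17/10.98 = 1.108 m.
Velocity V = (1/n)*R^(2/3)*S^(1/2) = (1/0.046)*1.108^(2/3)*0.0062^(1/2) = 1.8329 m/s.
Discharge Q = A * V = 12.17 * 1.8329 = 22.299 m^3/s.

22.299


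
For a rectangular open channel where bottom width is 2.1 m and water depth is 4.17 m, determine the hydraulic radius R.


For a rectangular section:
Flow area A = b * y = 2.1 * 4.17 = 8.76 m^2.
Wetted perimeter P = b + 2y = 2.1 + 2*4.17 = 10.44 m.
Hydraulic radius R = A/P = 8.76 / 10.44 = 0.8388 m.

0.8388


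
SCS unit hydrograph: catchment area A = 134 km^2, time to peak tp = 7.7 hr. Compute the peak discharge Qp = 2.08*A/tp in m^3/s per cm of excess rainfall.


SCS formula: Qp = 2.08 * A / tp.
Qp = 2.08 * 134 / 7.7
   = 278.72 / 7.7
   = 36.2 m^3/s per cm.

36.2


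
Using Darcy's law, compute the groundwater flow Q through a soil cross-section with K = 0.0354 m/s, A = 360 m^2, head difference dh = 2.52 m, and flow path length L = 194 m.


Darcy's law: Q = K * A * i, where i = dh/L.
Hydraulic gradient i = 2.52 / 194 = 0.01299.
Q = 0.0354 * 360 * 0.01299
  = 0.1655 m^3/s.

0.1655


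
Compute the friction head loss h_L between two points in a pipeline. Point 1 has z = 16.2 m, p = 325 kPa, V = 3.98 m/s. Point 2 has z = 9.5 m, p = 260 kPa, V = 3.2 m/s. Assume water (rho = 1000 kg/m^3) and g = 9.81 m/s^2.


Total head at each section: H = z + p/(rho*g) + V^2/(2g).
H1 = 16.2 + 325*1000/(1000*9.81) + 3.98^2/(2*9.81)
   = 16.2 + 33.129 + 0.8074
   = 50.137 m.
H2 = 9.5 + 260*1000/(1000*9.81) + 3.2^2/(2*9.81)
   = 9.5 + 26.504 + 0.5219
   = 36.525 m.
h_L = H1 - H2 = 50.137 - 36.525 = 13.611 m.

13.611


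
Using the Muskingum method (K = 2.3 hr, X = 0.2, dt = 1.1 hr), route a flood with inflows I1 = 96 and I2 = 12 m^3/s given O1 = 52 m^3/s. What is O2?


Muskingum coefficients:
denom = 2*K*(1-X) + dt = 2*2.3*(1-0.2) + 1.1 = 4.78.
C0 = (dt - 2*K*X)/denom = (1.1 - 2*2.3*0.2)/4.78 = 0.0377.
C1 = (dt + 2*K*X)/denom = (1.1 + 2*2.3*0.2)/4.78 = 0.4226.
C2 = (2*K*(1-X) - dt)/denom = 0.5397.
O2 = C0*I2 + C1*I1 + C2*O1
   = 0.0377*12 + 0.4226*96 + 0.5397*52
   = 69.09 m^3/s.

69.09


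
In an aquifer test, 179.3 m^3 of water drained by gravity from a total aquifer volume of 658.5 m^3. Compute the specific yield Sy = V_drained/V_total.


Specific yield Sy = Volume drained / Total volume.
Sy = 179.3 / 658.5
   = 0.2723.

0.2723


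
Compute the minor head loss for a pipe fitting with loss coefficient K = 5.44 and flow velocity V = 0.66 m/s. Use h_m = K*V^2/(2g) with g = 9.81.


Minor loss formula: h_m = K * V^2/(2g).
V^2 = 0.66^2 = 0.4356.
V^2/(2g) = 0.4356 / 19.62 = 0.0222 m.
h_m = 5.44 * 0.0222 = 0.1208 m.

0.1208


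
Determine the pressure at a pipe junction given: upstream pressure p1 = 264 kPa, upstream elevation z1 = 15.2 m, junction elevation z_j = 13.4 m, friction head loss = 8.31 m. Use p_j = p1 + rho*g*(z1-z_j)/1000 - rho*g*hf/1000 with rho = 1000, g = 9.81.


Junction pressure: p_j = p1 + rho*g*(z1 - z_j)/1000 - rho*g*hf/1000.
Elevation term = 1000*9.81*(15.2 - 13.4)/1000 = 17.658 kPa.
Friction term = 1000*9.81*8.31/1000 = 81.521 kPa.
p_j = 264 + 17.658 - 81.521 = 200.14 kPa.

200.14


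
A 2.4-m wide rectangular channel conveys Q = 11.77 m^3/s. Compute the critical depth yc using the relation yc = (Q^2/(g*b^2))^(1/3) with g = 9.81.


Using yc = (Q^2 / (g * b^2))^(1/3):
Q^2 = 11.77^2 = 138.53.
g * b^2 = 9.81 * 2.4^2 = 9.81 * 5.76 = 56.51.
Q^2 / (g*b^2) = 138.53 / 56.51 = 2.4514.
yc = 2.4514^(1/3) = 1.3484 m.

1.3484


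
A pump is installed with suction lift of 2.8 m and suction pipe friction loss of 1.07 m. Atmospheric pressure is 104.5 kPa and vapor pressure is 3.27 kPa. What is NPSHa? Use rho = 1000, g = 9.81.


NPSHa = p_atm/(rho*g) - z_s - hf_s - p_vap/(rho*g).
p_atm/(rho*g) = 104.5*1000 / (1000*9.81) = 10.652 m.
p_vap/(rho*g) = 3.27*1000 / (1000*9.81) = 0.333 m.
NPSHa = 10.652 - 2.8 - 1.07 - 0.333
      = 6.45 m.

6.45


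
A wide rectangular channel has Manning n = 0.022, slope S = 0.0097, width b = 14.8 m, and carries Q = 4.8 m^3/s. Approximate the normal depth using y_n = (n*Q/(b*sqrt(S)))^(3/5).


We use the wide-channel approximation y_n = (n*Q/(b*sqrt(S)))^(3/5).
sqrt(S) = sqrt(0.0097) = 0.098489.
Numerator: n*Q = 0.022 * 4.8 = 0.1056.
Denominator: b*sqrt(S) = 14.8 * 0.098489 = 1.457637.
arg = 0.0724.
y_n = 0.0724^(3/5) = 0.207 m.

0.207


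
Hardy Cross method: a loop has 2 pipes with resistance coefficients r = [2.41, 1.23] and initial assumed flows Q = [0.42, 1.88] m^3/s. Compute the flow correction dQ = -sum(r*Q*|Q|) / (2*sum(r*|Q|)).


Numerator terms (r*Q*|Q|): 2.41*0.42*|0.42| = 0.4251; 1.23*1.88*|1.88| = 4.3473.
Sum of numerator = 4.7724.
Denominator terms (r*|Q|): 2.41*|0.42| = 1.0122; 1.23*|1.88| = 2.3124.
2 * sum of denominator = 2 * 3.3246 = 6.6492.
dQ = -4.7724 / 6.6492 = -0.7177 m^3/s.

-0.7177


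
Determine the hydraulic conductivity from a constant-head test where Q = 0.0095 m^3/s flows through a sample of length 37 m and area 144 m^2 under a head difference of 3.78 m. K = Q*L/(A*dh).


From K = Q*L / (A*dh):
Numerator: Q*L = 0.0095 * 37 = 0.3515.
Denominator: A*dh = 144 * 3.78 = 544.32.
K = 0.3515 / 544.32 = 0.000646 m/s.

0.000646


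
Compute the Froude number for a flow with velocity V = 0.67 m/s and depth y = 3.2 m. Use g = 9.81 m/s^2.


The Froude number is defined as Fr = V / sqrt(g*y).
g*y = 9.81 * 3.2 = 31.392.
sqrt(g*y) = sqrt(31.392) = 5.6029.
Fr = 0.67 / 5.6029 = 0.1196.

0.1196


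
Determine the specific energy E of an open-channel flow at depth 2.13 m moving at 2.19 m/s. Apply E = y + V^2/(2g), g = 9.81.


Specific energy E = y + V^2/(2g).
Velocity head = V^2/(2g) = 2.19^2 / (2*9.81) = 4.7961 / 19.62 = 0.2444 m.
E = 2.13 + 0.2444 = 2.3744 m.

2.3744


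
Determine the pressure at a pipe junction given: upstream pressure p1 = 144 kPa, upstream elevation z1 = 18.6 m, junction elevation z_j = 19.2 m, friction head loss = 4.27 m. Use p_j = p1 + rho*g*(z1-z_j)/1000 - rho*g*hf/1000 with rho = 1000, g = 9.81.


Junction pressure: p_j = p1 + rho*g*(z1 - z_j)/1000 - rho*g*hf/1000.
Elevation term = 1000*9.81*(18.6 - 19.2)/1000 = -5.886 kPa.
Friction term = 1000*9.81*4.27/1000 = 41.889 kPa.
p_j = 144 + -5.886 - 41.889 = 96.23 kPa.

96.23


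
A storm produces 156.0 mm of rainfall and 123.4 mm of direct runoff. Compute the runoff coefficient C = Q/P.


The runoff coefficient C = runoff depth / rainfall depth.
C = 123.4 / 156.0
  = 0.791.

0.791


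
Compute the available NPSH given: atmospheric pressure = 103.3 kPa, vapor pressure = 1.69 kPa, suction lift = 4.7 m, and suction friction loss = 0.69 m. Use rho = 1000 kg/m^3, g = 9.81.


NPSHa = p_atm/(rho*g) - z_s - hf_s - p_vap/(rho*g).
p_atm/(rho*g) = 103.3*1000 / (1000*9.81) = 10.53 m.
p_vap/(rho*g) = 1.69*1000 / (1000*9.81) = 0.172 m.
NPSHa = 10.53 - 4.7 - 0.69 - 0.172
      = 4.97 m.

4.97


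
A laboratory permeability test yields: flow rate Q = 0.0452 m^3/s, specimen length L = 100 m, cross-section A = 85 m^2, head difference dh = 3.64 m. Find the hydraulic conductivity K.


From K = Q*L / (A*dh):
Numerator: Q*L = 0.0452 * 100 = 4.52.
Denominator: A*dh = 85 * 3.64 = 309.4.
K = 4.52 / 309.4 = 0.014609 m/s.

0.014609


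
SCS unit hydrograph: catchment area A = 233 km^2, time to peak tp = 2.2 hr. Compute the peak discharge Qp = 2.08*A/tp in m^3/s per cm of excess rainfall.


SCS formula: Qp = 2.08 * A / tp.
Qp = 2.08 * 233 / 2.2
   = 484.64 / 2.2
   = 220.29 m^3/s per cm.

220.29


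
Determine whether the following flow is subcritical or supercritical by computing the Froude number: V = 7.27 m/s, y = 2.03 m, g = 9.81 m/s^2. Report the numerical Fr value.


The Froude number is defined as Fr = V / sqrt(g*y).
g*y = 9.81 * 2.03 = 19.9143.
sqrt(g*y) = sqrt(19.9143) = 4.4625.
Fr = 7.27 / 4.4625 = 1.6291.
Since Fr > 1, the flow is supercritical.

1.6291


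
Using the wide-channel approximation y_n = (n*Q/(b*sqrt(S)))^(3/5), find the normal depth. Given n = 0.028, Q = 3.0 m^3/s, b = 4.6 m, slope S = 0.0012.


We use the wide-channel approximation y_n = (n*Q/(b*sqrt(S)))^(3/5).
sqrt(S) = sqrt(0.0012) = 0.034641.
Numerator: n*Q = 0.028 * 3.0 = 0.084.
Denominator: b*sqrt(S) = 4.6 * 0.034641 = 0.159349.
arg = 0.5271.
y_n = 0.5271^(3/5) = 0.681 m.

0.681


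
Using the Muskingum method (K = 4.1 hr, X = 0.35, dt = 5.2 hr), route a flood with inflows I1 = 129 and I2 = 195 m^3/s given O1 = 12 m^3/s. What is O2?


Muskingum coefficients:
denom = 2*K*(1-X) + dt = 2*4.1*(1-0.35) + 5.2 = 10.53.
C0 = (dt - 2*K*X)/denom = (5.2 - 2*4.1*0.35)/10.53 = 0.2213.
C1 = (dt + 2*K*X)/denom = (5.2 + 2*4.1*0.35)/10.53 = 0.7664.
C2 = (2*K*(1-X) - dt)/denom = 0.0123.
O2 = C0*I2 + C1*I1 + C2*O1
   = 0.2213*195 + 0.7664*129 + 0.0123*12
   = 142.16 m^3/s.

142.16


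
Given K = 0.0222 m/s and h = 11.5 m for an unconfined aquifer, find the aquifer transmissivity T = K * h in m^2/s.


Transmissivity is defined as T = K * h.
T = 0.0222 * 11.5
  = 0.2553 m^2/s.

0.2553


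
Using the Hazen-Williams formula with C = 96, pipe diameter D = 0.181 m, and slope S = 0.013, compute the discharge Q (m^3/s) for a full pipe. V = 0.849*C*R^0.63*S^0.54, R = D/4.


For a full circular pipe, R = D/4 = 0.181/4 = 0.0452 m.
V = 0.849 * 96 * 0.0452^0.63 * 0.013^0.54
  = 0.849 * 96 * 0.142246 * 0.095836
  = 1.1111 m/s.
Pipe area A = pi*D^2/4 = pi*0.181^2/4 = 0.0257 m^2.
Q = A * V = 0.0257 * 1.1111 = 0.0286 m^3/s.

0.0286


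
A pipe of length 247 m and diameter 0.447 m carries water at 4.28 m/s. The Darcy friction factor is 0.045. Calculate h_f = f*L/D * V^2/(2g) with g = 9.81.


Darcy-Weisbach equation: h_f = f * (L/D) * V^2/(2g).
f * L/D = 0.045 * 247/0.447 = 24.8658.
V^2/(2g) = 4.28^2 / (2*9.81) = 18.3184 / 19.62 = 0.9337 m.
h_f = 24.8658 * 0.9337 = 23.216 m.

23.216


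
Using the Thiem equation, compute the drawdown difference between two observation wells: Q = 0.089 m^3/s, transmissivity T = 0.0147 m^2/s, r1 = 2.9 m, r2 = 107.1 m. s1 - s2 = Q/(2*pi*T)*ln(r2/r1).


Thiem equation: s1 - s2 = Q/(2*pi*T) * ln(r2/r1).
ln(r2/r1) = ln(107.1/2.9) = 3.6091.
Q/(2*pi*T) = 0.089 / (2*pi*0.0147) = 0.089 / 0.0924 = 0.9636.
s1 - s2 = 0.9636 * 3.6091 = 3.4777 m.

3.4777


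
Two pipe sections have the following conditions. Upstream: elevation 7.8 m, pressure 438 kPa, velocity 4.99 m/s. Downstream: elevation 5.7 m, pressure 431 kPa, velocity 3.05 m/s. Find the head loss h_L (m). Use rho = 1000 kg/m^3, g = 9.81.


Total head at each section: H = z + p/(rho*g) + V^2/(2g).
H1 = 7.8 + 438*1000/(1000*9.81) + 4.99^2/(2*9.81)
   = 7.8 + 44.648 + 1.2691
   = 53.717 m.
H2 = 5.7 + 431*1000/(1000*9.81) + 3.05^2/(2*9.81)
   = 5.7 + 43.935 + 0.4741
   = 50.109 m.
h_L = H1 - H2 = 53.717 - 50.109 = 3.609 m.

3.609


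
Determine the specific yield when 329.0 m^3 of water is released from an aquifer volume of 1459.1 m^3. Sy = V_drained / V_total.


Specific yield Sy = Volume drained / Total volume.
Sy = 329.0 / 1459.1
   = 0.2255.

0.2255


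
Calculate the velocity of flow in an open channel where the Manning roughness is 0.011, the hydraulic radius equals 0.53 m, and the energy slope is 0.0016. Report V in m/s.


Manning's equation gives V = (1/n) * R^(2/3) * S^(1/2).
First, compute R^(2/3) = 0.53^(2/3) = 0.6549.
Next, S^(1/2) = 0.0016^(1/2) = 0.04.
Then 1/n = 1/0.011 = 90.91.
V = 90.91 * 0.6549 * 0.04 = 2.3815 m/s.

2.3815


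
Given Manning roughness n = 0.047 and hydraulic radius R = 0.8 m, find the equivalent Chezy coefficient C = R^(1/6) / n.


The Chezy coefficient relates to Manning's n through C = R^(1/6) / n.
R^(1/6) = 0.8^(1/6) = 0.963492.
C = 0.963492 / 0.047 = 20.5 m^(1/2)/s.

20.5


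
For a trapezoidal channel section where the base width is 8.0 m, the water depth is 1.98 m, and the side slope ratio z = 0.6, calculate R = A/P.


For a trapezoidal section with side slope z:
A = (b + z*y)*y = (8.0 + 0.6*1.98)*1.98 = 18.192 m^2.
P = b + 2*y*sqrt(1 + z^2) = 8.0 + 2*1.98*sqrt(1 + 0.6^2) = 12.618 m.
R = A/P = 18.192 / 12.618 = 1.4418 m.

1.4418


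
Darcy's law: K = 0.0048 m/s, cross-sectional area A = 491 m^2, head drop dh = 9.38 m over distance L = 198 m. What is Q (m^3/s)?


Darcy's law: Q = K * A * i, where i = dh/L.
Hydraulic gradient i = 9.38 / 198 = 0.047374.
Q = 0.0048 * 491 * 0.047374
  = 0.1117 m^3/s.

0.1117


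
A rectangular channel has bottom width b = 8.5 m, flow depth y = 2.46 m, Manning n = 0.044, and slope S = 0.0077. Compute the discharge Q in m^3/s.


For a rectangular channel, the cross-sectional area A = b * y = 8.5 * 2.46 = 20.91 m^2.
The wetted perimeter P = b + 2y = 8.5 + 2*2.46 = 13.42 m.
Hydraulic radius R = A/P = 20.91/13.42 = 1.5581 m.
Velocity V = (1/n)*R^(2/3)*S^(1/2) = (1/0.044)*1.5581^(2/3)*0.0077^(1/2) = 2.6804 m/s.
Discharge Q = A * V = 20.91 * 2.6804 = 56.046 m^3/s.

56.046


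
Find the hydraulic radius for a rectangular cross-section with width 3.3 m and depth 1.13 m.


For a rectangular section:
Flow area A = b * y = 3.3 * 1.13 = 3.73 m^2.
Wetted perimeter P = b + 2y = 3.3 + 2*1.13 = 5.56 m.
Hydraulic radius R = A/P = 3.73 / 5.56 = 0.6707 m.

0.6707


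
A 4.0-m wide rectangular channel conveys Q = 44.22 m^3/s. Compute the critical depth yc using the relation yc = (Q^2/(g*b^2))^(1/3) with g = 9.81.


Using yc = (Q^2 / (g * b^2))^(1/3):
Q^2 = 44.22^2 = 1955.41.
g * b^2 = 9.81 * 4.0^2 = 9.81 * 16.0 = 156.96.
Q^2 / (g*b^2) = 1955.41 / 156.96 = 12.458.
yc = 12.458^(1/3) = 2.3182 m.

2.3182


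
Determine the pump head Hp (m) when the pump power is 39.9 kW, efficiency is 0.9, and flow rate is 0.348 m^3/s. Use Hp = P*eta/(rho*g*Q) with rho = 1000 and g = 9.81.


Pump head formula: Hp = P * eta / (rho * g * Q).
Numerator: P * eta = 39.9 * 1000 * 0.9 = 35910.0 W.
Denominator: rho * g * Q = 1000 * 9.81 * 0.348 = 3413.88.
Hp = 35910.0 / 3413.88 = 10.52 m.

10.52


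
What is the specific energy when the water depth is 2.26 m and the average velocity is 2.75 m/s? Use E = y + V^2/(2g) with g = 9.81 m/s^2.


Specific energy E = y + V^2/(2g).
Velocity head = V^2/(2g) = 2.75^2 / (2*9.81) = 7.5625 / 19.62 = 0.3854 m.
E = 2.26 + 0.3854 = 2.6454 m.

2.6454


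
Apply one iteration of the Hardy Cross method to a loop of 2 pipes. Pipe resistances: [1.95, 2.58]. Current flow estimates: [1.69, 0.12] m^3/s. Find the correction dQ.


Numerator terms (r*Q*|Q|): 1.95*1.69*|1.69| = 5.5694; 2.58*0.12*|0.12| = 0.0372.
Sum of numerator = 5.6065.
Denominator terms (r*|Q|): 1.95*|1.69| = 3.2955; 2.58*|0.12| = 0.3096.
2 * sum of denominator = 2 * 3.6051 = 7.2102.
dQ = -5.6065 / 7.2102 = -0.7776 m^3/s.

-0.7776


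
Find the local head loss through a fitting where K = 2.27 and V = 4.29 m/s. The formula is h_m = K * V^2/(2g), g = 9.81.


Minor loss formula: h_m = K * V^2/(2g).
V^2 = 4.29^2 = 18.4041.
V^2/(2g) = 18.4041 / 19.62 = 0.938 m.
h_m = 2.27 * 0.938 = 2.1293 m.

2.1293


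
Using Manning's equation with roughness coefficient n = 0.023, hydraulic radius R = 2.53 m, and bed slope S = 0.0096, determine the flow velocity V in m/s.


Manning's equation gives V = (1/n) * R^(2/3) * S^(1/2).
First, compute R^(2/3) = 2.53^(2/3) = 1.8567.
Next, S^(1/2) = 0.0096^(1/2) = 0.09798.
Then 1/n = 1/0.023 = 43.48.
V = 43.48 * 1.8567 * 0.09798 = 7.9096 m/s.

7.9096


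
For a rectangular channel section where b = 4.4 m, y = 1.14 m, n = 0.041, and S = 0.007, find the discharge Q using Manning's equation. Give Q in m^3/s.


For a rectangular channel, the cross-sectional area A = b * y = 4.4 * 1.14 = 5.02 m^2.
The wetted perimeter P = b + 2y = 4.4 + 2*1.14 = 6.68 m.
Hydraulic radius R = A/P = 5.02/6.68 = 0.7509 m.
Velocity V = (1/n)*R^(2/3)*S^(1/2) = (1/0.041)*0.7509^(2/3)*0.007^(1/2) = 1.6859 m/s.
Discharge Q = A * V = 5.02 * 1.6859 = 8.456 m^3/s.

8.456


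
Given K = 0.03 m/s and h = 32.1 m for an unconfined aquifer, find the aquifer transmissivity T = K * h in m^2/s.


Transmissivity is defined as T = K * h.
T = 0.03 * 32.1
  = 0.963 m^2/s.

0.963


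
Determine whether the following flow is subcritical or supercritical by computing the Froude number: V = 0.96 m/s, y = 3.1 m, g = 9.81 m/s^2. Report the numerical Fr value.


The Froude number is defined as Fr = V / sqrt(g*y).
g*y = 9.81 * 3.1 = 30.411.
sqrt(g*y) = sqrt(30.411) = 5.5146.
Fr = 0.96 / 5.5146 = 0.1741.
Since Fr < 1, the flow is subcritical.

0.1741


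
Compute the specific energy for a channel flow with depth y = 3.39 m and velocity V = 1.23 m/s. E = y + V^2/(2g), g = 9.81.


Specific energy E = y + V^2/(2g).
Velocity head = V^2/(2g) = 1.23^2 / (2*9.81) = 1.5129 / 19.62 = 0.0771 m.
E = 3.39 + 0.0771 = 3.4671 m.

3.4671


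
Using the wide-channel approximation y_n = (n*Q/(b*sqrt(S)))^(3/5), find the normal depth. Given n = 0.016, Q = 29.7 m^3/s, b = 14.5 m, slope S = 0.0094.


We use the wide-channel approximation y_n = (n*Q/(b*sqrt(S)))^(3/5).
sqrt(S) = sqrt(0.0094) = 0.096954.
Numerator: n*Q = 0.016 * 29.7 = 0.4752.
Denominator: b*sqrt(S) = 14.5 * 0.096954 = 1.405833.
arg = 0.338.
y_n = 0.338^(3/5) = 0.5216 m.

0.5216


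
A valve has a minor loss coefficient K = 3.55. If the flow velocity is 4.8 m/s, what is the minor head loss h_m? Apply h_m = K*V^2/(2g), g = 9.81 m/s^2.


Minor loss formula: h_m = K * V^2/(2g).
V^2 = 4.8^2 = 23.04.
V^2/(2g) = 23.04 / 19.62 = 1.1743 m.
h_m = 3.55 * 1.1743 = 4.1688 m.

4.1688


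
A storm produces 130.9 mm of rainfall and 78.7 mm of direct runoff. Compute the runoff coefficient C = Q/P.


The runoff coefficient C = runoff depth / rainfall depth.
C = 78.7 / 130.9
  = 0.6012.

0.6012


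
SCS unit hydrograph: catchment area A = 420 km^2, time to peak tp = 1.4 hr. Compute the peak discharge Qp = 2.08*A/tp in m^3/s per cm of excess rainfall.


SCS formula: Qp = 2.08 * A / tp.
Qp = 2.08 * 420 / 1.4
   = 873.6 / 1.4
   = 624.0 m^3/s per cm.

624.0


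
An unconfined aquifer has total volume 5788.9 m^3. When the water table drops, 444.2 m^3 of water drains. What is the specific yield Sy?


Specific yield Sy = Volume drained / Total volume.
Sy = 444.2 / 5788.9
   = 0.0767.

0.0767


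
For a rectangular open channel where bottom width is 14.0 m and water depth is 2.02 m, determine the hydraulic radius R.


For a rectangular section:
Flow area A = b * y = 14.0 * 2.02 = 28.28 m^2.
Wetted perimeter P = b + 2y = 14.0 + 2*2.02 = 18.04 m.
Hydraulic radius R = A/P = 28.28 / 18.04 = 1.5676 m.

1.5676


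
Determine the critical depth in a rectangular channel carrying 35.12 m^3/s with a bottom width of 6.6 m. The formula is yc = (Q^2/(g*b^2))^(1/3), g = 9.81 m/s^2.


Using yc = (Q^2 / (g * b^2))^(1/3):
Q^2 = 35.12^2 = 1233.41.
g * b^2 = 9.81 * 6.6^2 = 9.81 * 43.56 = 427.32.
Q^2 / (g*b^2) = 1233.41 / 427.32 = 2.8864.
yc = 2.8864^(1/3) = 1.4238 m.

1.4238


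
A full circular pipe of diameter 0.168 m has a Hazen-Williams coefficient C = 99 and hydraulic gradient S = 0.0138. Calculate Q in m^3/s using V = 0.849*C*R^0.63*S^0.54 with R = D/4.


For a full circular pipe, R = D/4 = 0.168/4 = 0.042 m.
V = 0.849 * 99 * 0.042^0.63 * 0.0138^0.54
  = 0.849 * 99 * 0.135721 * 0.098977
  = 1.1291 m/s.
Pipe area A = pi*D^2/4 = pi*0.168^2/4 = 0.0222 m^2.
Q = A * V = 0.0222 * 1.1291 = 0.025 m^3/s.

0.025


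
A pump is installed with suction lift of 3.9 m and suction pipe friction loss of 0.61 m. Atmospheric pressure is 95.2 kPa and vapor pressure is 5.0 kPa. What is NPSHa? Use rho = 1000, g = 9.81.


NPSHa = p_atm/(rho*g) - z_s - hf_s - p_vap/(rho*g).
p_atm/(rho*g) = 95.2*1000 / (1000*9.81) = 9.704 m.
p_vap/(rho*g) = 5.0*1000 / (1000*9.81) = 0.51 m.
NPSHa = 9.704 - 3.9 - 0.61 - 0.51
      = 4.68 m.

4.68


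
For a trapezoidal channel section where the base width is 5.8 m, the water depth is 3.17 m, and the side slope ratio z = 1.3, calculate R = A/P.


For a trapezoidal section with side slope z:
A = (b + z*y)*y = (5.8 + 1.3*3.17)*3.17 = 31.45 m^2.
P = b + 2*y*sqrt(1 + z^2) = 5.8 + 2*3.17*sqrt(1 + 1.3^2) = 16.198 m.
R = A/P = 31.45 / 16.198 = 1.9415 m.

1.9415


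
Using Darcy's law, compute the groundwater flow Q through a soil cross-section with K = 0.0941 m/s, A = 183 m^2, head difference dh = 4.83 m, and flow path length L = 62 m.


Darcy's law: Q = K * A * i, where i = dh/L.
Hydraulic gradient i = 4.83 / 62 = 0.077903.
Q = 0.0941 * 183 * 0.077903
  = 1.3415 m^3/s.

1.3415


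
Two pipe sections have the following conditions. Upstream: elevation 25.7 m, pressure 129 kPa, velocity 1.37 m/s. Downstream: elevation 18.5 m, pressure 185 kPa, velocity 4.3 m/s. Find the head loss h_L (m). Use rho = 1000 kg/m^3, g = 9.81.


Total head at each section: H = z + p/(rho*g) + V^2/(2g).
H1 = 25.7 + 129*1000/(1000*9.81) + 1.37^2/(2*9.81)
   = 25.7 + 13.15 + 0.0957
   = 38.946 m.
H2 = 18.5 + 185*1000/(1000*9.81) + 4.3^2/(2*9.81)
   = 18.5 + 18.858 + 0.9424
   = 38.301 m.
h_L = H1 - H2 = 38.946 - 38.301 = 0.645 m.

0.645


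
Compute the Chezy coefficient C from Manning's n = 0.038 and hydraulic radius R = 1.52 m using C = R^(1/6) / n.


The Chezy coefficient relates to Manning's n through C = R^(1/6) / n.
R^(1/6) = 1.52^(1/6) = 1.072278.
C = 1.072278 / 0.038 = 28.22 m^(1/2)/s.

28.22


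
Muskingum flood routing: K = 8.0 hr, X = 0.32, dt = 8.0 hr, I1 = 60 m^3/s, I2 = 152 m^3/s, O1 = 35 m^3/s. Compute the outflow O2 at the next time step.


Muskingum coefficients:
denom = 2*K*(1-X) + dt = 2*8.0*(1-0.32) + 8.0 = 18.88.
C0 = (dt - 2*K*X)/denom = (8.0 - 2*8.0*0.32)/18.88 = 0.1525.
C1 = (dt + 2*K*X)/denom = (8.0 + 2*8.0*0.32)/18.88 = 0.6949.
C2 = (2*K*(1-X) - dt)/denom = 0.1525.
O2 = C0*I2 + C1*I1 + C2*O1
   = 0.1525*152 + 0.6949*60 + 0.1525*35
   = 70.22 m^3/s.

70.22


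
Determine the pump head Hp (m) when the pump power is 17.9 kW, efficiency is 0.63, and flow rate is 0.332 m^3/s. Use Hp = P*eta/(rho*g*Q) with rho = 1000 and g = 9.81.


Pump head formula: Hp = P * eta / (rho * g * Q).
Numerator: P * eta = 17.9 * 1000 * 0.63 = 11277.0 W.
Denominator: rho * g * Q = 1000 * 9.81 * 0.332 = 3256.92.
Hp = 11277.0 / 3256.92 = 3.46 m.

3.46


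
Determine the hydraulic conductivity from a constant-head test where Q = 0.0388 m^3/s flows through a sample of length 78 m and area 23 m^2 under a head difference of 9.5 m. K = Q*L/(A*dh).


From K = Q*L / (A*dh):
Numerator: Q*L = 0.0388 * 78 = 3.0264.
Denominator: A*dh = 23 * 9.5 = 218.5.
K = 3.0264 / 218.5 = 0.013851 m/s.

0.013851


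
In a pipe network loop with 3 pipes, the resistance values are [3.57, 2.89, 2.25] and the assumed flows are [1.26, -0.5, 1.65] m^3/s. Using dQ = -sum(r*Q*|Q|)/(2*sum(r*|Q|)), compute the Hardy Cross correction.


Numerator terms (r*Q*|Q|): 3.57*1.26*|1.26| = 5.6677; 2.89*-0.5*|-0.5| = -0.7225; 2.25*1.65*|1.65| = 6.1256.
Sum of numerator = 11.0709.
Denominator terms (r*|Q|): 3.57*|1.26| = 4.4982; 2.89*|-0.5| = 1.445; 2.25*|1.65| = 3.7125.
2 * sum of denominator = 2 * 9.6557 = 19.3114.
dQ = -11.0709 / 19.3114 = -0.5733 m^3/s.

-0.5733


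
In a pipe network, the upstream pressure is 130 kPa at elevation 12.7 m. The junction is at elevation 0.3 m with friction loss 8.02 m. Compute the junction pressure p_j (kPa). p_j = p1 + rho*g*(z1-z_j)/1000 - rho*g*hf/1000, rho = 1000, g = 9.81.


Junction pressure: p_j = p1 + rho*g*(z1 - z_j)/1000 - rho*g*hf/1000.
Elevation term = 1000*9.81*(12.7 - 0.3)/1000 = 121.644 kPa.
Friction term = 1000*9.81*8.02/1000 = 78.676 kPa.
p_j = 130 + 121.644 - 78.676 = 172.97 kPa.

172.97


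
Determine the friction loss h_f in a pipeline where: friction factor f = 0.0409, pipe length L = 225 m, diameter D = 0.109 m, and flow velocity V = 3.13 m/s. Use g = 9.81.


Darcy-Weisbach equation: h_f = f * (L/D) * V^2/(2g).
f * L/D = 0.0409 * 225/0.109 = 84.4266.
V^2/(2g) = 3.13^2 / (2*9.81) = 9.7969 / 19.62 = 0.4993 m.
h_f = 84.4266 * 0.4993 = 42.157 m.

42.157


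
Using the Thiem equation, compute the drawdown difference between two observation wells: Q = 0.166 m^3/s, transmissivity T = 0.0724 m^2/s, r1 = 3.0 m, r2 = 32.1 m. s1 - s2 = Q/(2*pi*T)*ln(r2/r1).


Thiem equation: s1 - s2 = Q/(2*pi*T) * ln(r2/r1).
ln(r2/r1) = ln(32.1/3.0) = 2.3702.
Q/(2*pi*T) = 0.166 / (2*pi*0.0724) = 0.166 / 0.4549 = 0.3649.
s1 - s2 = 0.3649 * 2.3702 = 0.8649 m.

0.8649


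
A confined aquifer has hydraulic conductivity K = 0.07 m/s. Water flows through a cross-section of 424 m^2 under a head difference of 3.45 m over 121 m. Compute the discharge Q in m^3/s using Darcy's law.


Darcy's law: Q = K * A * i, where i = dh/L.
Hydraulic gradient i = 3.45 / 121 = 0.028512.
Q = 0.07 * 424 * 0.028512
  = 0.8462 m^3/s.

0.8462


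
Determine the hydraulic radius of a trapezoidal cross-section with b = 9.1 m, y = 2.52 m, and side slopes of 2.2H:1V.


For a trapezoidal section with side slope z:
A = (b + z*y)*y = (9.1 + 2.2*2.52)*2.52 = 36.903 m^2.
P = b + 2*y*sqrt(1 + z^2) = 9.1 + 2*2.52*sqrt(1 + 2.2^2) = 21.28 m.
R = A/P = 36.903 / 21.28 = 1.7342 m.

1.7342


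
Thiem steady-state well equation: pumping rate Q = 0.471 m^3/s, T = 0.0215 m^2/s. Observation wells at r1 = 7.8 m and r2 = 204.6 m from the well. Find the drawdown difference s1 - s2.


Thiem equation: s1 - s2 = Q/(2*pi*T) * ln(r2/r1).
ln(r2/r1) = ln(204.6/7.8) = 3.2669.
Q/(2*pi*T) = 0.471 / (2*pi*0.0215) = 0.471 / 0.1351 = 3.4866.
s1 - s2 = 3.4866 * 3.2669 = 11.3905 m.

11.3905


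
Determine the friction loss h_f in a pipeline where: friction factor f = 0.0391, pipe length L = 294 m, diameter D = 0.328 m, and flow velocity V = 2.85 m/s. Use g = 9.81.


Darcy-Weisbach equation: h_f = f * (L/D) * V^2/(2g).
f * L/D = 0.0391 * 294/0.328 = 35.047.
V^2/(2g) = 2.85^2 / (2*9.81) = 8.1225 / 19.62 = 0.414 m.
h_f = 35.047 * 0.414 = 14.509 m.

14.509


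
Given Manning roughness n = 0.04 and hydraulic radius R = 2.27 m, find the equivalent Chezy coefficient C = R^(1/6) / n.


The Chezy coefficient relates to Manning's n through C = R^(1/6) / n.
R^(1/6) = 2.27^(1/6) = 1.146404.
C = 1.146404 / 0.04 = 28.66 m^(1/2)/s.

28.66


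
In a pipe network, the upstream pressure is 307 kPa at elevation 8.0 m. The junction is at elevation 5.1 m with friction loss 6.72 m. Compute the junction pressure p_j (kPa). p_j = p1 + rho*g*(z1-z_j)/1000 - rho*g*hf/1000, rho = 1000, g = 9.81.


Junction pressure: p_j = p1 + rho*g*(z1 - z_j)/1000 - rho*g*hf/1000.
Elevation term = 1000*9.81*(8.0 - 5.1)/1000 = 28.449 kPa.
Friction term = 1000*9.81*6.72/1000 = 65.923 kPa.
p_j = 307 + 28.449 - 65.923 = 269.53 kPa.

269.53


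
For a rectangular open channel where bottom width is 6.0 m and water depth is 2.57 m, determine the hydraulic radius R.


For a rectangular section:
Flow area A = b * y = 6.0 * 2.57 = 15.42 m^2.
Wetted perimeter P = b + 2y = 6.0 + 2*2.57 = 11.14 m.
Hydraulic radius R = A/P = 15.42 / 11.14 = 1.3842 m.

1.3842


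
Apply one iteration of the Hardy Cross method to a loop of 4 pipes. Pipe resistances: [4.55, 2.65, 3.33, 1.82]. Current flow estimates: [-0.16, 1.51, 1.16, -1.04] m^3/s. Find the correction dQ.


Numerator terms (r*Q*|Q|): 4.55*-0.16*|-0.16| = -0.1165; 2.65*1.51*|1.51| = 6.0423; 3.33*1.16*|1.16| = 4.4808; 1.82*-1.04*|-1.04| = -1.9685.
Sum of numerator = 8.4381.
Denominator terms (r*|Q|): 4.55*|-0.16| = 0.728; 2.65*|1.51| = 4.0015; 3.33*|1.16| = 3.8628; 1.82*|-1.04| = 1.8928.
2 * sum of denominator = 2 * 10.4851 = 20.9702.
dQ = -8.4381 / 20.9702 = -0.4024 m^3/s.

-0.4024


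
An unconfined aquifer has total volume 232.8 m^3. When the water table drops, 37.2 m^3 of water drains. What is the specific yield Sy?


Specific yield Sy = Volume drained / Total volume.
Sy = 37.2 / 232.8
   = 0.1598.

0.1598


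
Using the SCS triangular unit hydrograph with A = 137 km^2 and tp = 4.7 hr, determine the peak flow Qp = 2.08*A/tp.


SCS formula: Qp = 2.08 * A / tp.
Qp = 2.08 * 137 / 4.7
   = 284.96 / 4.7
   = 60.63 m^3/s per cm.

60.63


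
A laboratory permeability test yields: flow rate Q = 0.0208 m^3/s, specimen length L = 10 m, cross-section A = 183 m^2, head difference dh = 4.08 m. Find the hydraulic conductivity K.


From K = Q*L / (A*dh):
Numerator: Q*L = 0.0208 * 10 = 0.208.
Denominator: A*dh = 183 * 4.08 = 746.64.
K = 0.208 / 746.64 = 0.000279 m/s.

0.000279
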